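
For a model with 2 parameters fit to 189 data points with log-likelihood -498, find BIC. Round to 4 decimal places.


Compute k*ln(n) = 2*ln(189) = 2*5.241747 = 10.483494.
Then -2*loglik = 996.
BIC = 10.483494 + 996 = 1006.483494, which rounds to 1006.4835.

1006.4835


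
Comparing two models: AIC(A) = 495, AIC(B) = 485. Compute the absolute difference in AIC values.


Absolute difference = |495 - 485| = 10.
The model with lower AIC (B) is preferred.

10


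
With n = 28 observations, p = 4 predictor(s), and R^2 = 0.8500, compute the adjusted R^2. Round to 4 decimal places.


Plug in: Adj R^2 = 1 - (1 - 0.8500) * 27/23.
= 1 - 0.1500 * 27/23
= 1 - 4.0500 / 23
= 1 - 0.1761 = 0.8239.

0.8239


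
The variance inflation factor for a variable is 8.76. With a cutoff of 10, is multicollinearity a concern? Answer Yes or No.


Compare VIF = 8.76 to the threshold of 10.
8.76 < 10, so the answer is No.

No


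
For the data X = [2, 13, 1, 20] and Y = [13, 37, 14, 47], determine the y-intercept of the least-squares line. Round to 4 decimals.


The slope is b1 = 1.8480.
Sample means are xbar = 9.0000 and ybar = 27.7500.
Intercept: b0 = 27.7500 - (1.8480)(9.0000) = 11.1180.

11.1180


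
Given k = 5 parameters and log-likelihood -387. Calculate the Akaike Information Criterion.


AIC = 2*5 - 2*(-387).
= 10 + 774 = 784.

784


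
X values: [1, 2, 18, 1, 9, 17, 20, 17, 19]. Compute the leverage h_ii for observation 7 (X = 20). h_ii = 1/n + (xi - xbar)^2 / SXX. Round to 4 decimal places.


Compute xbar = 11.5556 with n = 9 observations.
SXX = 548.2222.
Leverage = 1/9 + (20 - 11.5556)^2/548.2222 = 0.2412.

0.2412


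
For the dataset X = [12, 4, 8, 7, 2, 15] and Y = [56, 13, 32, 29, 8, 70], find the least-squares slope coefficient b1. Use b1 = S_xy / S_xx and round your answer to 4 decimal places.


Calculate xbar = 8.0000, ybar = 34.6667.
S_xx = 118.0000, S_xy = 585.0000.
Using b1 = S_xy / S_xx = 585.0000 / 118.0000, we get b1 = 4.9576.

4.9576


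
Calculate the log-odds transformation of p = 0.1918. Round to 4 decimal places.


1 - p = 0.8082.
p/(1-p) = 0.2373.
logit = ln(0.2373) = -1.4384.

-1.4384


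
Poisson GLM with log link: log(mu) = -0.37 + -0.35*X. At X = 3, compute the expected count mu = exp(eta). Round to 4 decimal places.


Linear predictor: eta = -0.37 + (-0.35)(3) = -1.4200.
Expected count: mu = exp(-1.4200) = 0.2417.

0.2417


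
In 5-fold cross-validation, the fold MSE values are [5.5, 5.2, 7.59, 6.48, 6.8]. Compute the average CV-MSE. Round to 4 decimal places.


Sum of fold MSEs = 31.5700.
Average = 31.5700 / 5 = 6.3140.

6.3140


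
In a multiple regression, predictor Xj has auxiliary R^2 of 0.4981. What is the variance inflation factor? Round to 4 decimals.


VIF = 1 / (1 - 0.4981).
= 1 / 0.5019 = 1.9924.

1.9924


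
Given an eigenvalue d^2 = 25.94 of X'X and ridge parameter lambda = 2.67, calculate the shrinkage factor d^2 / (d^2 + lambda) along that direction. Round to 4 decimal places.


Denominator = d^2 + lambda = 25.94 + 2.67 = 28.6100.
Shrinkage = 25.94 / 28.6100 = 0.9067.

0.9067


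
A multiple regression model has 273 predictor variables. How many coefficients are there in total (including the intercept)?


Total coefficients = number of predictors + 1 (for the intercept).
= 273 + 1 = 274.

274


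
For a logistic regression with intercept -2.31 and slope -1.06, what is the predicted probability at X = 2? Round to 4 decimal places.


Linear predictor: z = -2.31 + -1.06 * 2 = -4.4300.
P = 1/(1 + exp(4.4300)) = 1/(1 + 83.9314) = 0.0118.

0.0118


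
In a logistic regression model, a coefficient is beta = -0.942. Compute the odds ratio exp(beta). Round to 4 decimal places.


exp(-0.942) = 0.3898.
So the odds ratio is 0.3898.

0.3898


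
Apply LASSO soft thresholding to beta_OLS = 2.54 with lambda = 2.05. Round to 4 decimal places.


Check: |2.54| = 2.54 vs lambda = 2.05.
Since |beta| > lambda, coefficient = sign(beta)*(|beta| - lambda) = 0.4900.
Soft-thresholded coefficient = 0.4900.

0.4900


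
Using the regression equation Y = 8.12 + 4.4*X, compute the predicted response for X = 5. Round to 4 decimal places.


Substitute X = 5 into the equation:
Y = 8.12 + 4.4 * 5 = 8.12 + 22.0000 = 30.1200.

30.1200


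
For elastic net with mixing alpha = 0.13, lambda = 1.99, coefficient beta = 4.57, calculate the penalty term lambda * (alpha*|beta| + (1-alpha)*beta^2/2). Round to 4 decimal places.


Compute:
L1 = 0.13 * 4.57 = 0.5941.
L2 = 0.87 * 4.57^2 / 2 = 9.0849.
Penalty = 1.99 * (0.5941 + 9.0849) = 19.2613.

19.2613


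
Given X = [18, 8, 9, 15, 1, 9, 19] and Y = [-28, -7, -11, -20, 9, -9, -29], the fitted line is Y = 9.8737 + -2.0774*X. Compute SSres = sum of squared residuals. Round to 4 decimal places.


Predicted values from Y = 9.8737 + -2.0774*X.
Residuals: [-0.4805, -0.2545, -2.1771, 1.2873, 1.2037, -0.1771, 0.5969].
SSres = 8.5291.

8.5291


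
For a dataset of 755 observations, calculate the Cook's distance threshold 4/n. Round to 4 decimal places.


Cook's distance cutoff = 4/n = 4/755.
= 0.0053.

0.0053


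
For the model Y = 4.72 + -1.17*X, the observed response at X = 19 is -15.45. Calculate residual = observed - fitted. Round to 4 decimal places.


Compute yhat = 4.72 + (-1.17)(19) = -17.5100.
Residual = actual - predicted = -15.45 - -17.5100 = 2.0600.

2.0600


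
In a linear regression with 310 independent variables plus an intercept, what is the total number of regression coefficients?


Each predictor gets one coefficient, plus one intercept.
Total parameters = 310 + 1 = 311.

311


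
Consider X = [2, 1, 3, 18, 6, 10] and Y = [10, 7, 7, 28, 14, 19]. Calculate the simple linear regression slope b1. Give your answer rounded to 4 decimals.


The sample means are xbar = 6.6667 and ybar = 14.1667.
Compute S_xx = 207.3333 and S_xy = 259.3333.
Slope b1 = S_xy / S_xx = 259.3333 / 207.3333 = 1.2508.

1.2508


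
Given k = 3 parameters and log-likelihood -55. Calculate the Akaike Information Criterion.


AIC = 2k - 2*loglik = 2(3) - 2(-55).
= 6 + 110 = 116.

116


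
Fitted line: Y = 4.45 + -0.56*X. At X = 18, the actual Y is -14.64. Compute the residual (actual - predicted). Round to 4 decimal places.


Compute yhat = 4.45 + (-0.56)(18) = -5.6300.
Residual = actual - predicted = -14.64 - -5.6300 = -9.0100.

-9.0100


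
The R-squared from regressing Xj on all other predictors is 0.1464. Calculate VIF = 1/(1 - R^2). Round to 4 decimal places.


Using VIF = 1/(1 - R^2_j):
1 - 0.1464 = 0.8536.
VIF = 1.1715.

1.1715


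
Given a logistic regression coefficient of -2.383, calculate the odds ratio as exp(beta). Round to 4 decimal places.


exp(-2.383) = 0.0923.
So the odds ratio is 0.0923.

0.0923


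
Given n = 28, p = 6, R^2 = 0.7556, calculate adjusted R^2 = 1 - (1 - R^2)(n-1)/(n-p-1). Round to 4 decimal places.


Using the formula:
(1 - 0.7556) = 0.2444.
Multiply by 27/21: 0.2444 * 27 = 6.5988, then 6.5988 / 21 = 0.3142.
Adj R^2 = 1 - 0.3142 = 0.6858.

0.6858


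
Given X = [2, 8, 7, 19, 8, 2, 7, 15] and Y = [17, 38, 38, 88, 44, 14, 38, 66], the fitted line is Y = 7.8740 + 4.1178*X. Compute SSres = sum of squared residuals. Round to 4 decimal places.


For each point, residual = actual - predicted.
Residuals: [0.8904, -2.8164, 1.3014, 1.8878, 3.1836, -2.1096, 1.3014, -3.6410].
Sum of squared residuals = 43.5186.

43.5186


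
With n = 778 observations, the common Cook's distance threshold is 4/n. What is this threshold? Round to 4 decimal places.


Using the rule of thumb:
Threshold = 4 / 778 = 0.0051.

0.0051


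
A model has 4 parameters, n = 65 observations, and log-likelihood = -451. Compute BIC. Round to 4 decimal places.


ln(65) = 4.174387.
k * ln(n) = 4 * 4.174387 = 16.697548.
-2L = 902.
BIC = 16.697548 + 902 = 918.697548, which rounds to 918.6975.

918.6975


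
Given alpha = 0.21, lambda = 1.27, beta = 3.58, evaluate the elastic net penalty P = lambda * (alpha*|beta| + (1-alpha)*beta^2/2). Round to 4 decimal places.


Compute:
L1 = 0.21 * 3.58 = 0.7518.
L2 = 0.79 * 3.58^2 / 2 = 5.0625.
Penalty = 1.27 * (0.7518 + 5.0625) = 7.3841.

7.3841


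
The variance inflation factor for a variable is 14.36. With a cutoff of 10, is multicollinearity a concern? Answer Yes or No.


Check: VIF = 14.36 vs threshold = 10.
Since 14.36 >= 10, the answer is Yes.

Yes


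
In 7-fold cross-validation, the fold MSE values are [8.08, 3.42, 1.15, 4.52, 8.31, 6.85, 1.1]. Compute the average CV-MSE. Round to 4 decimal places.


Add all fold MSEs: 33.4300.
Divide by k = 7: 33.4300/7 = 4.7757.

4.7757


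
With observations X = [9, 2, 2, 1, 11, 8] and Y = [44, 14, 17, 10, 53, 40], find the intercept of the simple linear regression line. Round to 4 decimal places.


Compute b1 = 4.1925 from the OLS formula.
With xbar = 5.5000 and ybar = 29.6667, the intercept is:
b0 = 29.6667 - 4.1925 * 5.5000 = 6.6078.

6.6078


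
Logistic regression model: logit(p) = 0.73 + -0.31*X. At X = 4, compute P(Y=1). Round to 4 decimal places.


Compute z = 0.73 + (-0.31)(4) = -0.5100.
exp(-z) = 1.6653.
P = 1/(1 + 1.6653) = 0.3752.

0.3752


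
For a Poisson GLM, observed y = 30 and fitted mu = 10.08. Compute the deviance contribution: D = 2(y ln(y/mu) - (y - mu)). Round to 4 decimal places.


First: ln(30/10.08) = 1.090644.
Then: 30 * 1.090644 = 32.719320.
y - mu = 30 - 10.08 = 19.92.
D = 2(32.719320 - 19.92) = 25.598640, which rounds to 25.5986.

25.5986


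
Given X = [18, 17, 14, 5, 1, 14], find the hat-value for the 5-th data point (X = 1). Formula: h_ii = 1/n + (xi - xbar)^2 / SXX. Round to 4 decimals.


Mean of X: xbar = 11.5000.
SXX = 237.5000.
For X = 1: h = 1/6 + (1 - 11.5000)^2/237.5000 = 0.6309.

0.6309


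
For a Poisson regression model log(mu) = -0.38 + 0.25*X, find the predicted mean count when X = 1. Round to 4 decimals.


Linear predictor: eta = -0.38 + (0.25)(1) = -0.1300.
Expected count: mu = exp(-0.1300) = 0.8781.

0.8781


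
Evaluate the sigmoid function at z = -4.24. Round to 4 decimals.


First, exp(4.2400) = 69.4079.
Then sigma(z) = 1/(1 + 69.4079) = 0.0142.

0.0142


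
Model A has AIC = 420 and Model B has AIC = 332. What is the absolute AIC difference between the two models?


Compute |420 - 332| = 88.
Model B has the smaller AIC.

88


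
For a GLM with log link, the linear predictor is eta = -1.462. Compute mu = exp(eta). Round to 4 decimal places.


The inverse log link gives:
mu = exp(-1.462) = 0.2318.

0.2318


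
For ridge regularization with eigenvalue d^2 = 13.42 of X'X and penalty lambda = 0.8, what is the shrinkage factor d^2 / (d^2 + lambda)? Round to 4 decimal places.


Denominator = d^2 + lambda = 13.42 + 0.8 = 14.2200.
Shrinkage = 13.42 / 14.2200 = 0.9437.

0.9437


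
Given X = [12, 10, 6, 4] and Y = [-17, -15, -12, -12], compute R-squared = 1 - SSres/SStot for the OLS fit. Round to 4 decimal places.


Fit the OLS line: b0 = -8.8000, b1 = -0.6500.
SSres = 1.1000.
SStot = 18.0000.
R^2 = 1 - 1.1000/18.0000 = 0.9389.

0.9389


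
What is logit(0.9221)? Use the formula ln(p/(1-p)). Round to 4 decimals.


Compute the odds: 0.9221/0.0779 = 11.8370.
Take the natural log: ln(11.8370) = 2.4712.

2.4712


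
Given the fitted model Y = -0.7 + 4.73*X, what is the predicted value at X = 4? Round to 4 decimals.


Substitute X = 4 into the equation:
Y = -0.7 + 4.73 * 4 = -0.7 + 18.9200 = 18.2200.

18.2200


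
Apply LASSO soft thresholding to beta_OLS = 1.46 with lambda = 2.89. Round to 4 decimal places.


|beta_OLS| = 1.46.
lambda = 2.89.
Since |beta| <= lambda, the coefficient is set to 0.
Result = 0.0000.

0.0000


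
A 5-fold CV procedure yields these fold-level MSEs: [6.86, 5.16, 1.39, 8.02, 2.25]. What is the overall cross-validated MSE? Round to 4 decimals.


Add all fold MSEs: 23.6800.
Divide by k = 5: 23.6800/5 = 4.7360.

4.7360


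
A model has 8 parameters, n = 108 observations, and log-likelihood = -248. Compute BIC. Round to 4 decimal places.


Compute k*ln(n) = 8*ln(108) = 8*4.682131 = 37.457048.
Then -2*loglik = 496.
BIC = 37.457048 + 496 = 533.457048, which rounds to 533.4570.

533.4570


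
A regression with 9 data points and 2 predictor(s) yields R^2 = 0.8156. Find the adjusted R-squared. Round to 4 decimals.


Adjusted R^2 = 1 - (1 - R^2) * (n-1)/(n-p-1).
(1 - R^2) = 0.1844.
(n-1)/(n-p-1) = 8/6.
(1 - R^2) * (n-1) = 0.1844 * 8 = 1.4752.
Divide by (n-p-1): 1.4752 / 6 = 0.2459.
Adj R^2 = 1 - 0.2459 = 0.7541.

0.7541


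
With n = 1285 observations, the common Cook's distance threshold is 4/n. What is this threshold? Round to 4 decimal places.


Cook's distance cutoff = 4/n = 4/1285.
= 0.0031.

0.0031


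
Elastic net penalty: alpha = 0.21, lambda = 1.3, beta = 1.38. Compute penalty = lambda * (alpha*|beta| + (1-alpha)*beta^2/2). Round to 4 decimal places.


alpha * |beta| = 0.21 * 1.38 = 0.2898.
(1-alpha) * beta^2/2 = 0.79 * 1.9044/2 = 0.7522.
Total = 1.3 * (0.2898 + 0.7522) = 1.3546.

1.3546


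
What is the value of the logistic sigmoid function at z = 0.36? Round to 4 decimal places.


First, exp(-0.3600) = 0.6977.
Then sigma(z) = 1/(1 + 0.6977) = 0.5890.

0.5890


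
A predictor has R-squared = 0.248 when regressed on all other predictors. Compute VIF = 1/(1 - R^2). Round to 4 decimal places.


Denominator: 1 - 0.248 = 0.752.
VIF = 1 / 0.752 = 1.3298.

1.3298


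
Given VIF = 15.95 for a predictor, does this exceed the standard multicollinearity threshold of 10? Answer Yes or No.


The threshold is 10.
VIF = 15.95 is >= 10.
Multicollinearity indication: Yes.

Yes


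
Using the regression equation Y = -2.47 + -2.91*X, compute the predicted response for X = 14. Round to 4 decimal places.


Plug X = 14 into Y = -2.47 + -2.91*X:
Y = -2.47 + -40.7400 = -43.2100.

-43.2100


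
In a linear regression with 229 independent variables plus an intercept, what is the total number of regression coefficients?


Each predictor gets one coefficient, plus one intercept.
Total parameters = 229 + 1 = 230.

230


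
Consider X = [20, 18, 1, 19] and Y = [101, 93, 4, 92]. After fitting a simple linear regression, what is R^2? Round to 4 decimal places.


Fit the OLS line: b0 = -0.9469, b1 = 5.0653.
SSres = 18.9551.
SStot = 6305.0000.
R^2 = 1 - 18.9551/6305.0000 = 0.9970.

0.9970


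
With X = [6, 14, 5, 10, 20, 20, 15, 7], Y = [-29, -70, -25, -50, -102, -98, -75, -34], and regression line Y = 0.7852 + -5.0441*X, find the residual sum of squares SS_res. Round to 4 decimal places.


Compute predicted values, then residuals = yi - yhat_i.
Residuals: [0.4794, -0.1678, -0.5647, -0.3442, -1.9032, 2.0968, -0.1237, 0.5235].
SSres = sum(residual^2) = 9.0034.

9.0034


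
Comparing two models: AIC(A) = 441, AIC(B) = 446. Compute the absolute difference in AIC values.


Compute |441 - 446| = 5.
Model A has the smaller AIC.

5


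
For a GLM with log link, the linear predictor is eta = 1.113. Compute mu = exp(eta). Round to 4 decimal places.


mu = exp(eta) = exp(1.113).
= 3.0435.

3.0435


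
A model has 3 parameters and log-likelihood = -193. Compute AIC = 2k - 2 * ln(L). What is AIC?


AIC = 2k - 2*loglik = 2(3) - 2(-193).
= 6 + 386 = 392.

392


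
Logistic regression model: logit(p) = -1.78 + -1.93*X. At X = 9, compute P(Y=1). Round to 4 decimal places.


Linear predictor: z = -1.78 + -1.93 * 9 = -19.1500.
P = 1/(1 + exp(19.1500)) = 1/(1 + 207366848.9800) = 0.0000.

0.0000


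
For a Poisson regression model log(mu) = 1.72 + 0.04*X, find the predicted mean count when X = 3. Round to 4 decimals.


Compute eta = 1.72 + 0.04 * 3 = 1.8400.
Apply inverse link: mu = e^1.8400 = 6.2965.

6.2965


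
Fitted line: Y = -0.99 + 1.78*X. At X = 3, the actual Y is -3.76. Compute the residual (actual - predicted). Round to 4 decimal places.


Predicted = -0.99 + 1.78 * 3 = 4.3500.
Residual = -3.76 - 4.3500 = -8.1100.

-8.1100


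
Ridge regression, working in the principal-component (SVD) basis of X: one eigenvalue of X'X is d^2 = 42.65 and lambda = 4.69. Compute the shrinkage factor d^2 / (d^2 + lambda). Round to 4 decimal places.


Denominator = d^2 + lambda = 42.65 + 4.69 = 47.3400.
Shrinkage = 42.65 / 47.3400 = 0.9009.

0.9009


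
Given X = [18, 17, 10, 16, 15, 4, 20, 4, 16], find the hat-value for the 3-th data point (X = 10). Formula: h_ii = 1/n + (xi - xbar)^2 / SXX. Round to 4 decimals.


Compute xbar = 13.3333 with n = 9 observations.
SXX = 282.0000.
Leverage = 1/9 + (10 - 13.3333)^2/282.0000 = 0.1505.

0.1505


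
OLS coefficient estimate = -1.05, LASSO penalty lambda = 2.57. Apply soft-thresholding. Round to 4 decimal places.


Check: |-1.05| = 1.05 vs lambda = 2.57.
Since |beta| <= lambda, the coefficient is set to 0.
Soft-thresholded coefficient = 0.0000.

0.0000


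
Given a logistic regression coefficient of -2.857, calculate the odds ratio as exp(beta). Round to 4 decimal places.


The odds ratio is computed as:
OR = e^(-2.857) = 0.0574.

0.0574


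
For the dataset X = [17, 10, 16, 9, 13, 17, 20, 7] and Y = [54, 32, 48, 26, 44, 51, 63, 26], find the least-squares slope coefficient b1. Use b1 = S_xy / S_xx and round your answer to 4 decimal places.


The sample means are xbar = 13.6250 and ybar = 43.0000.
Compute S_xx = 147.8750 and S_xy = 434.0000.
Slope b1 = S_xy / S_xx = 434.0000 / 147.8750 = 2.9349.

2.9349


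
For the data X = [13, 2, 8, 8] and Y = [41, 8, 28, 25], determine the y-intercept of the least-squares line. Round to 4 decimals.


The slope is b1 = 3.0041.
Sample means are xbar = 7.7500 and ybar = 25.5000.
Intercept: b0 = 25.5000 - (3.0041)(7.7500) = 2.2181.

2.2181


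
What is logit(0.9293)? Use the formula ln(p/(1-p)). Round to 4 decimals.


Compute the odds: 0.9293/0.0707 = 13.1443.
Take the natural log: ln(13.1443) = 2.5760.

2.5760


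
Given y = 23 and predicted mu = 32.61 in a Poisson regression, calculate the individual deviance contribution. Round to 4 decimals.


y/mu = 23/32.61 = 0.705305 (approx.), and ln(23/32.61) = -0.349125.
y * ln(y/mu) = 23 * -0.349125 = -8.029875.
y - mu = -9.61.
D = 2 * (-8.029875 - -9.61) = 3.160250, which rounds to 3.1603.

3.1603


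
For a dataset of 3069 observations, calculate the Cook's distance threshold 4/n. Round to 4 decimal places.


The threshold is 4/n.
4/3069 = 0.0013.

0.0013


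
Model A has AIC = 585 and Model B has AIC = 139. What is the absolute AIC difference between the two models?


Absolute difference = |585 - 139| = 446.
The model with lower AIC (B) is preferred.

446


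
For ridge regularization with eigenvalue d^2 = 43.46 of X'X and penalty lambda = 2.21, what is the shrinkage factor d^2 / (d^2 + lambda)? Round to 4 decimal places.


Denominator = d^2 + lambda = 43.46 + 2.21 = 45.6700.
Shrinkage = 43.46 / 45.6700 = 0.9516.

0.9516


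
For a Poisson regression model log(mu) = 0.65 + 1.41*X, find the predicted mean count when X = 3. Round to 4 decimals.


eta = 0.65 + 1.41 * 3 = 4.8800.
mu = exp(4.8800) = 131.6307.

131.6307


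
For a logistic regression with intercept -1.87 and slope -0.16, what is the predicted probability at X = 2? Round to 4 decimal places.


Compute z = -1.87 + (-0.16)(2) = -2.1900.
exp(-z) = 8.9352.
P = 1/(1 + 8.9352) = 0.1007.

0.1007


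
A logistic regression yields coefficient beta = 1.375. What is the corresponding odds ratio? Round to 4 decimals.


The odds ratio is computed as:
OR = e^(1.375) = 3.9551.

3.9551


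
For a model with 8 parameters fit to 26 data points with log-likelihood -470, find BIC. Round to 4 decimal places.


k * ln(n) = 8 * ln(26) = 8 * 3.258097 = 26.064776.
-2 * loglik = -2 * (-470) = 940.
BIC = 26.064776 + 940 = 966.064776, which rounds to 966.0648.

966.0648


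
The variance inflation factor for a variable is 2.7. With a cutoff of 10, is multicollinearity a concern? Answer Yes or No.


Compare VIF = 2.7 to the threshold of 10.
2.7 < 10, so the answer is No.

No


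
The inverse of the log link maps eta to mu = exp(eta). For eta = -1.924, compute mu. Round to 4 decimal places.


The inverse log link gives:
mu = exp(-1.924) = 0.1460.

0.1460


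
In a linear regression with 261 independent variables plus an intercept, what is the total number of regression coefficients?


Each predictor gets one coefficient, plus one intercept.
Total parameters = 261 + 1 = 262.

262


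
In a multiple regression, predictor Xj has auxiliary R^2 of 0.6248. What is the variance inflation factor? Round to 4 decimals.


Using VIF = 1/(1 - R^2_j):
1 - 0.6248 = 0.3752.
VIF = 2.6652.

2.6652


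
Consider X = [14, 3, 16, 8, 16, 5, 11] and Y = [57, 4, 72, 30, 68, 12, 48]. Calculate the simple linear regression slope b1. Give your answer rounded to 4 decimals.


First compute the means: xbar = 10.4286, ybar = 41.5714.
Then S_xx = sum((xi - xbar)^2) = 165.7143.
S_xy = sum((xi - xbar)(yi - ybar)) = 843.2857.
b1 = S_xy / S_xx = 843.2857 / 165.7143 = 5.0888.

5.0888


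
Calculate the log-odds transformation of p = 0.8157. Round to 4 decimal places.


1 - p = 0.1843.
p/(1-p) = 4.4259.
logit = ln(4.4259) = 1.4875.

1.4875


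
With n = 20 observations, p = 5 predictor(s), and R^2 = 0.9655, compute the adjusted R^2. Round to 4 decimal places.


Adjusted R^2 = 1 - (1 - R^2) * (n-1)/(n-p-1).
(1 - R^2) = 0.0345.
(n-1)/(n-p-1) = 19/14.
(1 - R^2) * (n-1) = 0.0345 * 19 = 0.6555.
Divide by (n-p-1): 0.6555 / 14 = 0.0468.
Adj R^2 = 1 - 0.0468 = 0.9532.

0.9532


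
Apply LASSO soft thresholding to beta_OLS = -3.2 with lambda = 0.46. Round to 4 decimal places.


|beta_OLS| = 3.2.
lambda = 0.46.
Since |beta| > lambda, coefficient = sign(beta)*(|beta| - lambda) = -2.7400.
Result = -2.7400.

-2.7400


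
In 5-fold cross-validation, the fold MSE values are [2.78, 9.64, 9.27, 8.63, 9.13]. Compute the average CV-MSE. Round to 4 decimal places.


Total MSE across folds = 39.4500.
CV-MSE = 39.4500/5 = 7.8900.

7.8900


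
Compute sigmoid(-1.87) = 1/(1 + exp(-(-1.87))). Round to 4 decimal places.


exp(1.8700) = 6.4883.
1 + exp(-z) = 7.4883.
sigmoid = 1/7.4883 = 0.1335.

0.1335


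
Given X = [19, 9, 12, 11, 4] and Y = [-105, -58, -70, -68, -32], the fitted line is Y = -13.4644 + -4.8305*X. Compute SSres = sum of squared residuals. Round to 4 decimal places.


Compute predicted values, then residuals = yi - yhat_i.
Residuals: [0.2439, -1.0611, 1.4304, -1.4001, 0.7864].
SSres = sum(residual^2) = 5.8102.

5.8102


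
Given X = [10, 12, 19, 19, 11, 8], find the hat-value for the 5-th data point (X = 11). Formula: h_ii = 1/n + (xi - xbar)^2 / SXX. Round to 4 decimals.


Mean of X: xbar = 13.1667.
SXX = 110.8333.
For X = 11: h = 1/6 + (11 - 13.1667)^2/110.8333 = 0.2090.

0.2090


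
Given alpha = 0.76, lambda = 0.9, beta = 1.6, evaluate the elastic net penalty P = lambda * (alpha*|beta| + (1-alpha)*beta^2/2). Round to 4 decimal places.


alpha * |beta| = 0.76 * 1.6 = 1.2160.
(1-alpha) * beta^2/2 = 0.24 * 2.5600/2 = 0.3072.
Total = 0.9 * (1.2160 + 0.3072) = 1.3709.

1.3709


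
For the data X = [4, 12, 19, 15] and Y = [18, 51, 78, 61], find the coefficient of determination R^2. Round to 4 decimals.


The fitted line is Y = 2.3099 + 3.9752*X.
SSres = 1.9256, SStot = 1914.0000.
R^2 = 1 - SSres/SStot = 0.9990.

0.9990


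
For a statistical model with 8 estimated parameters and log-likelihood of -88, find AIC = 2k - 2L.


AIC = 2k - 2*loglik = 2(8) - 2(-88).
= 16 + 176 = 192.

192


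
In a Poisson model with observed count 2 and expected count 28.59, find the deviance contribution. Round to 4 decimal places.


Compute y*ln(y/mu) = 2*ln(2/28.59) = 2*-2.659910 = -5.319820.
y - mu = -26.59.
D = 2*(-5.319820 - (-26.59)) = 42.540360, which rounds to 42.5404.

42.5404


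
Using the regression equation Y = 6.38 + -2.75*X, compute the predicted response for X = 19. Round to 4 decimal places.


Predicted value:
Y = 6.38 + (-2.75)(19) = 6.38 + -52.2500 = -45.8700.

-45.8700


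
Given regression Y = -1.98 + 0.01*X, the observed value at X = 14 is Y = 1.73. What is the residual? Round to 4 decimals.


Fitted value at X = 14 is yhat = -1.98 + 0.01*14 = -1.8400.
Residual = 1.73 - -1.8400 = 3.5700.

3.5700


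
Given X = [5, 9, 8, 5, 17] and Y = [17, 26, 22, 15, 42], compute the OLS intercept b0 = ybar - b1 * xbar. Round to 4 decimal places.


First find the slope: b1 = 2.1736.
Means: xbar = 8.8000, ybar = 24.4000.
b0 = ybar - b1 * xbar = 24.4000 - 2.1736 * 8.8000 = 5.2727.

5.2727


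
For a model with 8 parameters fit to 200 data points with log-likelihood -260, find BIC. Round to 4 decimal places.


Compute k*ln(n) = 8*ln(200) = 8*5.298317 = 42.386536.
Then -2*loglik = 520.
BIC = 42.386536 + 520 = 562.386536, which rounds to 562.3865.

562.3865


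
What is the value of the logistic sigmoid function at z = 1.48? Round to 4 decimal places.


Compute exp(-1.4800) = 0.2276.
Sigmoid = 1 / (1 + 0.2276) = 1 / 1.2276 = 0.8146.

0.8146


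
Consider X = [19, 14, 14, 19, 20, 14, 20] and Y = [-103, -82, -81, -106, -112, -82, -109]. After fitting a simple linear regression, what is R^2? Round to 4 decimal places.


Fit the OLS line: b0 = -15.4865, b1 = -4.7216.
SSres = 11.3324.
SStot = 1189.7143.
R^2 = 1 - 11.3324/1189.7143 = 0.9905.

0.9905


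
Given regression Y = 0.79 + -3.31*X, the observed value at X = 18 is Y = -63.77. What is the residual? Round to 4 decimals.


Fitted value at X = 18 is yhat = 0.79 + -3.31*18 = -58.7900.
Residual = -63.77 - -58.7900 = -4.9800.

-4.9800


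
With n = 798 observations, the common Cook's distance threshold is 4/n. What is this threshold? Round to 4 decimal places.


The threshold is 4/n.
4/798 = 0.0050.

0.0050


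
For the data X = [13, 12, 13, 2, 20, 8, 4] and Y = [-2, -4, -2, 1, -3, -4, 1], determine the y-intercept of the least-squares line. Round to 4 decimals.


Compute b1 = -0.2319 from the OLS formula.
With xbar = 10.2857 and ybar = -1.8571, the intercept is:
b0 = -1.8571 - -0.2319 * 10.2857 = 0.5285.

0.5285


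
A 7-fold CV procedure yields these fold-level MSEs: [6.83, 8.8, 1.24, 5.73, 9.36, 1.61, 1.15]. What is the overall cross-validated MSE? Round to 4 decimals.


Sum of fold MSEs = 34.7200.
Average = 34.7200 / 7 = 4.9600.

4.9600


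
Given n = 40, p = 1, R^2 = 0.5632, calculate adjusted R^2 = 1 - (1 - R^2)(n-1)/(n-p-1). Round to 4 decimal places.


Plug in: Adj R^2 = 1 - (1 - 0.5632) * 39/38.
= 1 - 0.4368 * 39/38
= 1 - 17.0352 / 38
= 1 - 0.4483 = 0.5517.

0.5517


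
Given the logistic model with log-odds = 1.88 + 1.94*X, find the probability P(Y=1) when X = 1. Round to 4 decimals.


z = 1.88 + 1.94 * 1 = 3.8200.
Sigmoid: P = 1 / (1 + exp(-3.8200)) = 0.9785.

0.9785


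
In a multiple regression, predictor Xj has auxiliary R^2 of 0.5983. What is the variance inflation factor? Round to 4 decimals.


Using VIF = 1/(1 - R^2_j):
1 - 0.5983 = 0.4017.
VIF = 2.4894.

2.4894


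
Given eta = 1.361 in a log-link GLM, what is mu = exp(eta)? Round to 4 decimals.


mu = exp(eta) = exp(1.361).
= 3.9001.

3.9001


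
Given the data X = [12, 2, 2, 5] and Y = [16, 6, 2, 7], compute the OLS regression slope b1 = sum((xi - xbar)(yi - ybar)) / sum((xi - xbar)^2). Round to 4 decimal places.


The sample means are xbar = 5.2500 and ybar = 7.7500.
Compute S_xx = 66.7500 and S_xy = 80.2500.
Slope b1 = S_xy / S_xx = 80.2500 / 66.7500 = 1.2022.

1.2022


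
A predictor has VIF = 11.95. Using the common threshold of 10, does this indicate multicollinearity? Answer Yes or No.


Check: VIF = 11.95 vs threshold = 10.
Since 11.95 >= 10, the answer is Yes.

Yes


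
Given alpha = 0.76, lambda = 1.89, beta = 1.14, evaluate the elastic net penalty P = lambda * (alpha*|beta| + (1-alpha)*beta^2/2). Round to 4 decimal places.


Compute:
L1 = 0.76 * 1.14 = 0.8664.
L2 = 0.24 * 1.14^2 / 2 = 0.1560.
Penalty = 1.89 * (0.8664 + 0.1560) = 1.9322.

1.9322


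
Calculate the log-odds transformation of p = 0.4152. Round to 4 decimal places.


1 - p = 0.5848.
p/(1-p) = 0.7100.
logit = ln(0.7100) = -0.3425.

-0.3425


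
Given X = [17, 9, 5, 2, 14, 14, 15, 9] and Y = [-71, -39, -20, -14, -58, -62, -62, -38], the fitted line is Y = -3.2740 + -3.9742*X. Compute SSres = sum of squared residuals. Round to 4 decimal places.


For each point, residual = actual - predicted.
Residuals: [-0.1646, 0.0418, 3.1450, -2.7776, 0.9128, -3.0872, 0.8870, 1.0418].
Sum of squared residuals = 29.8711.

29.8711


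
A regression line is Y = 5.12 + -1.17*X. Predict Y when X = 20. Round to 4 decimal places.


Substitute X = 20 into the equation:
Y = 5.12 + -1.17 * 20 = 5.12 + -23.4000 = -18.2800.

-18.2800


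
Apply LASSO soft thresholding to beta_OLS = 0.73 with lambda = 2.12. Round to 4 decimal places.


|beta_OLS| = 0.73.
lambda = 2.12.
Since |beta| <= lambda, the coefficient is set to 0.
Result = 0.0000.

0.0000


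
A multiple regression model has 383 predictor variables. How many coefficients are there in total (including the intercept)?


Including the intercept, the model has 383 predictor coefficients + 1 intercept.
Total = 384.

384


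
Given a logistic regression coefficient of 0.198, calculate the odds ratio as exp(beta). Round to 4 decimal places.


The odds ratio is computed as:
OR = e^(0.198) = 1.2190.

1.2190


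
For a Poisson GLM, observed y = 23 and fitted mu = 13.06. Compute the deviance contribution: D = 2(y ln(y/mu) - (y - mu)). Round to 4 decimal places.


First: ln(23/13.06) = 0.565940.
Then: 23 * 0.565940 = 13.016620.
y - mu = 23 - 13.06 = 9.94.
D = 2(13.016620 - 9.94) = 6.153240, which rounds to 6.1532.

6.1532


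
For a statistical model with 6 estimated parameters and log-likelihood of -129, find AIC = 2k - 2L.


AIC = 2*6 - 2*(-129).
= 12 + 258 = 270.

270


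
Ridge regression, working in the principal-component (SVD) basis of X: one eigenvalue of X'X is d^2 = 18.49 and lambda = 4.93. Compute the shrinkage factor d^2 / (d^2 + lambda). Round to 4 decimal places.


Denominator = d^2 + lambda = 18.49 + 4.93 = 23.4200.
Shrinkage = 18.49 / 23.4200 = 0.7895.

0.7895


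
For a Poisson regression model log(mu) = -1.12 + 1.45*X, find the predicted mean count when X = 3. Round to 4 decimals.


Linear predictor: eta = -1.12 + (1.45)(3) = 3.2300.
Expected count: mu = exp(3.2300) = 25.2797.

25.2797


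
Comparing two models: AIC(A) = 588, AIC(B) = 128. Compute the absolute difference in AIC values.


Absolute difference = |588 - 128| = 460.
The model with lower AIC (B) is preferred.

460


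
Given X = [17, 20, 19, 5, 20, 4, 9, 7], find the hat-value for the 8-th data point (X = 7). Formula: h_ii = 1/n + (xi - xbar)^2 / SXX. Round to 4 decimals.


n = 8, xbar = 12.6250.
SXX = sum((xi - xbar)^2) = 345.8750.
h = 1/8 + (7 - 12.6250)^2 / 345.8750 = 0.2165.

0.2165


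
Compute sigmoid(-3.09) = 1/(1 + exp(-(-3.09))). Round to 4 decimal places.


First, exp(3.0900) = 21.9771.
Then sigma(z) = 1/(1 + 21.9771) = 0.0435.

0.0435


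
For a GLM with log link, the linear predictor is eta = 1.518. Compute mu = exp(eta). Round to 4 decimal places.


Apply the inverse link:
mu = e^1.518 = 4.5631.

4.5631


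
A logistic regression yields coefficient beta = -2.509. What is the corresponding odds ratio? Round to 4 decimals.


Odds ratio = exp(beta) = exp(-2.509).
= 0.0813.

0.0813


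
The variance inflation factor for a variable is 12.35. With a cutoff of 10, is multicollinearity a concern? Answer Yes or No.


Compare VIF = 12.35 to the threshold of 10.
12.35 >= 10, so the answer is Yes.

Yes


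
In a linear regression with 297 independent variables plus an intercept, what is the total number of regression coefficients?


Total coefficients = number of predictors + 1 (for the intercept).
= 297 + 1 = 298.

298


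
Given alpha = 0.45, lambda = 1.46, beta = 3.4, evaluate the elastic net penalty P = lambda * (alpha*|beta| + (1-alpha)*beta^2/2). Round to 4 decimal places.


alpha * |beta| = 0.45 * 3.4 = 1.5300.
(1-alpha) * beta^2/2 = 0.55 * 11.5600/2 = 3.1790.
Total = 1.46 * (1.5300 + 3.1790) = 6.8751.

6.8751


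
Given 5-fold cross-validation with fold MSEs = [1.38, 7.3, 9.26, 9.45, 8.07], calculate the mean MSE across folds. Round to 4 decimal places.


Sum of fold MSEs = 35.4600.
Average = 35.4600 / 5 = 7.0920.

7.0920


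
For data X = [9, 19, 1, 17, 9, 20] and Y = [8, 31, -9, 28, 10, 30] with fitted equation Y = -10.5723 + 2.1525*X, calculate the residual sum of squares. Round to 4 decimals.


Predicted values from Y = -10.5723 + 2.1525*X.
Residuals: [-0.8002, 0.6748, -0.5802, 1.9798, 1.1998, -2.4777].
SSres = 12.9304.

12.9304


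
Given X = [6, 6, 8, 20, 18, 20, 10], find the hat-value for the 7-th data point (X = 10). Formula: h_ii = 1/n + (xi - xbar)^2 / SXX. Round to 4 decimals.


Mean of X: xbar = 12.5714.
SXX = 253.7143.
For X = 10: h = 1/7 + (10 - 12.5714)^2/253.7143 = 0.1689.

0.1689


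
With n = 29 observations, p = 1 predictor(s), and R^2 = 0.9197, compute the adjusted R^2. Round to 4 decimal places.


Adjusted R^2 = 1 - (1 - R^2) * (n-1)/(n-p-1).
(1 - R^2) = 0.0803.
(n-1)/(n-p-1) = 28/27.
(1 - R^2) * (n-1) = 0.0803 * 28 = 2.2484.
Divide by (n-p-1): 2.2484 / 27 = 0.0833.
Adj R^2 = 1 - 0.0833 = 0.9167.

0.9167


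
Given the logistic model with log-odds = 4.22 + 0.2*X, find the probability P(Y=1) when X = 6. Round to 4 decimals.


Linear predictor: z = 4.22 + 0.2 * 6 = 5.4200.
P = 1/(1 + exp(-5.4200)) = 1/(1 + 0.0044) = 0.9956.

0.9956


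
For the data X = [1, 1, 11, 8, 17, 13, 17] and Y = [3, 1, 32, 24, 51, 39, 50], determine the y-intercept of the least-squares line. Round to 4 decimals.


The slope is b1 = 3.0324.
Sample means are xbar = 9.7143 and ybar = 28.5714.
Intercept: b0 = 28.5714 - (3.0324)(9.7143) = -0.8861.

-0.8861


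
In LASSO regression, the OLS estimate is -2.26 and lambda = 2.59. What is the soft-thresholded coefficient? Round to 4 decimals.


Check: |-2.26| = 2.26 vs lambda = 2.59.
Since |beta| <= lambda, the coefficient is set to 0.
Soft-thresholded coefficient = 0.0000.

0.0000


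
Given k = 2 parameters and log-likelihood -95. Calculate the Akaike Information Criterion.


Compute:
2k = 2*2 = 4.
-2*loglik = -2*(-95) = 190.
AIC = 4 + 190 = 194.

194


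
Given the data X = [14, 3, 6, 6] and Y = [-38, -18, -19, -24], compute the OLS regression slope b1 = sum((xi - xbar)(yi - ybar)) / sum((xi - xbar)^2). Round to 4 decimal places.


Calculate xbar = 7.2500, ybar = -24.7500.
S_xx = 66.7500, S_xy = -126.2500.
Using b1 = S_xy / S_xx = -126.2500 / 66.7500, we get b1 = -1.8914.

-1.8914


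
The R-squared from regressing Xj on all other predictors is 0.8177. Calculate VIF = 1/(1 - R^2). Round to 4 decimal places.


Denominator: 1 - 0.8177 = 0.1823.
VIF = 1 / 0.1823 = 5.4855.

5.4855


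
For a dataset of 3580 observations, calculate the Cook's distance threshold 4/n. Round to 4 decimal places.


The threshold is 4/n.
4/3580 = 0.0011.

0.0011


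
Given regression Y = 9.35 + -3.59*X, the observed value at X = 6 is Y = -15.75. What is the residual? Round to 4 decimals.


Fitted value at X = 6 is yhat = 9.35 + -3.59*6 = -12.1900.
Residual = -15.75 - -12.1900 = -3.5600.

-3.5600


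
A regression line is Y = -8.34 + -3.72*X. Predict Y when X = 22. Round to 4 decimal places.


Plug X = 22 into Y = -8.34 + -3.72*X:
Y = -8.34 + -81.8400 = -90.1800.

-90.1800


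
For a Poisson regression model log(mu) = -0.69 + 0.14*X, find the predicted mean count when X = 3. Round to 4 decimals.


Compute eta = -0.69 + 0.14 * 3 = -0.2700.
Apply inverse link: mu = e^-0.2700 = 0.7634.

0.7634


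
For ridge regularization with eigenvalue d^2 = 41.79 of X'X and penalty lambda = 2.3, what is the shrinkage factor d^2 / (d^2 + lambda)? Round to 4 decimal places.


Compute the denominator: 41.79 + 2.3 = 44.0900.
Shrinkage factor = 41.79 / 44.0900 = 0.9478.

0.9478


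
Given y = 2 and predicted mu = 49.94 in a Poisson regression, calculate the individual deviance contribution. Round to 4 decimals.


Compute y*ln(y/mu) = 2*ln(2/49.94) = 2*-3.217675 = -6.435350.
y - mu = -47.94.
D = 2*(-6.435350 - (-47.94)) = 83.009300, which rounds to 83.0093.

83.0093


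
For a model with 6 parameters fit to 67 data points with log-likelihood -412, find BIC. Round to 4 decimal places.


Compute k*ln(n) = 6*ln(67) = 6*4.204693 = 25.228158.
Then -2*loglik = 824.
BIC = 25.228158 + 824 = 849.228158, which rounds to 849.2282.

849.2282


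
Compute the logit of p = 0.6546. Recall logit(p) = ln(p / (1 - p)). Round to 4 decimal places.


Compute the odds: 0.6546/0.3454 = 1.8952.
Take the natural log: ln(1.8952) = 0.6393.

0.6393


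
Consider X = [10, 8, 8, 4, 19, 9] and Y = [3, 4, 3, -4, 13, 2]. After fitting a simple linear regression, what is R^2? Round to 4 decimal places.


Fit the OLS line: b0 = -6.6809, b1 = 1.0532.
SSres = 10.4787.
SStot = 149.5000.
R^2 = 1 - 10.4787/149.5000 = 0.9299.

0.9299


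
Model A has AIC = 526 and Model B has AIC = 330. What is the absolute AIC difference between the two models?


|AIC_A - AIC_B| = |526 - 330| = 196.
Model B is preferred (lower AIC).

196


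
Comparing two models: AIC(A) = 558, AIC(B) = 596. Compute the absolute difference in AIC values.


|AIC_A - AIC_B| = |558 - 596| = 38.
Model A is preferred (lower AIC).

38


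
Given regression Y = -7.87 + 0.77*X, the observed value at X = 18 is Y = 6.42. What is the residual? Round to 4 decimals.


Compute yhat = -7.87 + (0.77)(18) = 5.9900.
Residual = actual - predicted = 6.42 - 5.9900 = 0.4300.

0.4300


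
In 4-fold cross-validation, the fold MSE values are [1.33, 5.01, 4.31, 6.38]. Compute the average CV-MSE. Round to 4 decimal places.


Total MSE across folds = 17.0300.
CV-MSE = 17.0300/4 = 4.2575.

4.2575


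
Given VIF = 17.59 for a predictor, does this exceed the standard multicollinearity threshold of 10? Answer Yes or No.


Check: VIF = 17.59 vs threshold = 10.
Since 17.59 >= 10, the answer is Yes.

Yes


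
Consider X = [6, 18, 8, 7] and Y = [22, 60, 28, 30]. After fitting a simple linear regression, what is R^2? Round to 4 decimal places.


Fit the OLS line: b0 = 5.4609, b1 = 3.0296.
SSres = 16.6685.
SStot = 868.0000.
R^2 = 1 - 16.6685/868.0000 = 0.9808.

0.9808


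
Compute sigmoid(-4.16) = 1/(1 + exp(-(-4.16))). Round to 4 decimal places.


First, exp(4.1600) = 64.0715.
Then sigma(z) = 1/(1 + 64.0715) = 0.0154.

0.0154


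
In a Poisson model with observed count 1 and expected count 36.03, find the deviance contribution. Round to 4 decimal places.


y/mu = 1/36.03 = 0.027755 (approx.), and ln(1/36.03) = -3.584352.
y * ln(y/mu) = 1 * -3.584352 = -3.584352.
y - mu = -35.03.
D = 2 * (-3.584352 - -35.03) = 62.891296, which rounds to 62.8913.

62.8913


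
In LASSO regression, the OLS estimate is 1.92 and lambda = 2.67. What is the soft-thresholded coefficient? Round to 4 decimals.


Absolute value: |1.92| = 1.92.
Compare to lambda = 2.67.
Since |beta| <= lambda, the coefficient is set to 0.

0.0000


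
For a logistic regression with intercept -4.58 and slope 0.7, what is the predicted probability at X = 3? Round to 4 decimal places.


z = -4.58 + 0.7 * 3 = -2.4800.
Sigmoid: P = 1 / (1 + exp(2.4800)) = 0.0773.

0.0773


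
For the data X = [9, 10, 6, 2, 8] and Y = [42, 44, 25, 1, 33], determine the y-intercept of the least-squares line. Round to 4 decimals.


The slope is b1 = 5.4750.
Sample means are xbar = 7.0000 and ybar = 29.0000.
Intercept: b0 = 29.0000 - (5.4750)(7.0000) = -9.3250.

-9.3250


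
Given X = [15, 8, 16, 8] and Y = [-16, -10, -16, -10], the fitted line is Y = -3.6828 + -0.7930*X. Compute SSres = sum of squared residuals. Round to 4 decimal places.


Compute predicted values, then residuals = yi - yhat_i.
Residuals: [-0.4222, 0.0268, 0.3708, 0.0268].
SSres = sum(residual^2) = 0.3172.

0.3172
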